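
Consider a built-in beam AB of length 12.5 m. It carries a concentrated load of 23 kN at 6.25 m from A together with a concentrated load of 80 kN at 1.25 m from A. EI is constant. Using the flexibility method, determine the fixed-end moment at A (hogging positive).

Take the two fixed-end moments M_A, M_B as redundants; the released structure is the simple span AB.
Simple-span end rotations at A and B under the given loads:
  at A: point load 23 at a = 6.25: Pab(L + b)/(6LEI) = 224.6/EI
  at B: point load 23 at a = 6.25: Pab(L + a)/(6LEI) = 224.6/EI
  at A: point load 80 at a = 1.25: Pab(L + b)/(6LEI) = 356.2/EI
  at B: point load 80 at a = 1.25: Pab(L + a)/(6LEI) = 206.2/EI
  θ_A0 = 580.9/EI,  θ_B0 = 430.9/EI
Flexibility coefficients: a unit moment at one end gives L/(3EI) there and L/(6EI) at the far end, so f₁₁ = f₂₂ = 4.167/EI and f₁₂ = f₂₁ = 2.083/EI.
Compatibility — zero rotation at each built-in end:
  4.167 M_A + 2.083 M_B = 580.9
  2.083 M_A + 4.167 M_B = 430.9
Solving the pair gives M_A = 116.9 kN·m and M_B = 44.94 kN·m (hogging).

M_A = 116.9 kN·m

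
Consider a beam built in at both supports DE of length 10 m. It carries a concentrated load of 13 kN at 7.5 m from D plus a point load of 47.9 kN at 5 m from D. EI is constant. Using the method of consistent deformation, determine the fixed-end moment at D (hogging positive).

Take the two fixed-end moments M_D, M_E as redundants; the released structure is the simple span DE.
Simple-span end rotations at D and E under the given loads:
  at D: point load 13 at a = 7.5: Pab(L + b)/(6LEI) = 50.78/EI
  at E: point load 13 at a = 7.5: Pab(L + a)/(6LEI) = 71.09/EI
  at D: point load 47.9 at a = 5: Pab(L + b)/(6LEI) = 299.4/EI
  at E: point load 47.9 at a = 5: Pab(L + a)/(6LEI) = 299.4/EI
  θ_D0 = 350.2/EI,  θ_E0 = 370.5/EI
Flexibility coefficients: a unit moment at one end gives L/(3EI) there and L/(6EI) at the far end, so f₁₁ = f₂₂ = 3.333/EI and f₁₂ = f₂₁ = 1.667/EI.
Compatibility — zero rotation at each built-in end:
  3.333 M_D + 1.667 M_E = 350.2
  1.667 M_D + 3.333 M_E = 370.5
Solving the pair gives M_D = 65.97 kN·m and M_E = 78.16 kN·m (hogging).

M_D = 65.97 kN·m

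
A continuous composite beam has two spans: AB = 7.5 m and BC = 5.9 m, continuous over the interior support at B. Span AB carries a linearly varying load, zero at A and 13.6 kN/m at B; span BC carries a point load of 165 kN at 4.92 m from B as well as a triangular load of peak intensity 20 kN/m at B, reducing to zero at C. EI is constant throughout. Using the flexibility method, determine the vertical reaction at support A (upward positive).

R_A = 5.854 kN

Take M_B as the redundant. Released structure: two simple spans AB and BC with a hinge at B.
Discontinuity in slope at B on the released structure — sum the simple-span end rotations:
  span AB: triangular load, peak 13.6: w₀L³/(45EI) = 127.5/EI
  span BC: point load 165 at a = 4.92: Pab(L + b)/(6LEI) = 154.6/EI
  span BC: triangular load, peak 20: w₀L³/(45EI) = 91.28/EI
  relative rotation θ_0 = (127.5 + 245.9)/EI = 373.4/EI
A unit hogging moment at B produces rotation L₁/(3EI) + L₂/(3EI) = 4.467/EI.
Slope continuity at B: θ_0 = M_B·4.467/EI, so M_B = 373.4/4.467 = 83.6 kN·m (hogging).
Span AB, ΣM about A with M_B applied at B: R_B^{AB}·7.5 = 255 + 83.6, so R_B^{AB} = 45.15 kN and R_A = 51 − 45.15 = 5.854 kN.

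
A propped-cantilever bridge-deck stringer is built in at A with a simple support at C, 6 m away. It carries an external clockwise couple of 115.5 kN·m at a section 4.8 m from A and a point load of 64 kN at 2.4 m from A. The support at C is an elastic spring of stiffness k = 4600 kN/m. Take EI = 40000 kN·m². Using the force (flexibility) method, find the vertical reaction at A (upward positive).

Take the reaction at C as the redundant and release it; the primary structure is a cantilever fixed at A.
Downward deflection at the released point C due to the loads:
  clockwise couple 115.5 at a = 4.8: M₀a(2L − a)/(2EI) = 1996/EI
  point load 64 at a = 2.4: Pa²(3L − a)/(6EI) = 958.5/EI
  δ_0 = 2954/EI
Flexibility coefficient — unit upward force at C: δ_{CC} = L³/(3EI) = 72/EI.
With EI = 40000 kN·m²: δ_0 = 0.073858 m and δ_{CC} = 0.0018 m/kN.
Compatibility — the spring shortens by R_C/k under the reaction it provides: δ_0 − R_C·δ_{CC} = R_C/k. With 1/k = 0.000217 m/kN, R_C = δ_0 / (δ_{CC} + 1/k) = 0.073858 / (0.0018 + 0.000217) = 36.61 kN.
Vertical equilibrium: R_A = ΣP − R_C = 64 − 36.61 = 27.39 kN.

R_A = 27.39 kN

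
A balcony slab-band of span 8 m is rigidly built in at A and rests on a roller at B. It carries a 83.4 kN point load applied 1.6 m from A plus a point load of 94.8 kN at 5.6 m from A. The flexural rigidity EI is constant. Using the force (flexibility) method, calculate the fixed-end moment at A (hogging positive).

M_A = 199.6 kN·m

Choose R_B as the redundant. The primary structure is the cantilever fixed at A.
Free-end deflection of the primary structure under the applied loading (downward +):
  point load 83.4 at a = 1.6: Pa²(3L − a)/(6EI) = 797.1/EI
  point load 94.8 at a = 5.6: Pa²(3L − a)/(6EI) = 9117/EI
  δ_0 = 9914/EI
Tip deflection under a unit load at B: L³/(3EI) = 170.7/EI.
Compatibility at B: δ_0 − R_B·δ_{BB} = 0, so R_B = 9914/170.7 = 58.09 kN.
Moment equilibrium about A: M_A = Σ(load moments about A) − R_B·L = 664.3 − 58.09×8 = 199.6 kN·m.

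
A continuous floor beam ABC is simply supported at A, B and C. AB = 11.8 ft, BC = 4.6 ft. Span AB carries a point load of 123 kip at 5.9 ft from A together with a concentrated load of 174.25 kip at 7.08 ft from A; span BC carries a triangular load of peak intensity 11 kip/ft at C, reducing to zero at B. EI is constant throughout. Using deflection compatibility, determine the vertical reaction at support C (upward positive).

Take M_B as the redundant. Released structure: two simple spans AB and BC with a hinge at B.
End slopes at the hinge B, treating each span as simply supported:
  span AB: point load 123 at a = 5.9: Pab(L + a)/(6LEI) = 1070/EI
  span AB: point load 174.25 at a = 7.08: Pab(L + a)/(6LEI) = 1553/EI
  span BC: triangular load, peak 11: 7w₀L³/(360EI) = 20.82/EI
  relative rotation θ_0 = (2623 + 20.82)/EI = 2644/EI
A unit hogging moment at B produces rotation L₁/(3EI) + L₂/(3EI) = 5.467/EI.
Compatibility: M_B·(L₁+L₂)/(3EI) = θ_0, giving M_B = 483.7 kip·ft (hogging).
Span BC, ΣM about C: R_B^{BC}·4.6 = 38.79 + 483.7, so R_B^{BC} = 113.6 kip and R_C = 25.3 − 113.6 = -88.28 kip.

R_C = -88.28 kip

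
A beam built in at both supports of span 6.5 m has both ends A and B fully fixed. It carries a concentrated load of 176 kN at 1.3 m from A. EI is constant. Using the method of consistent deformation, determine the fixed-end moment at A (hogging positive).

Take the two fixed-end moments M_A, M_B as redundants; the released structure is the simple span AB.
End rotations of the released simple span under the applied load (×1/EI):
  at A: point load 176 at a = 1.3: Pab(L + b)/(6LEI) = 356.9/EI
  at B: point load 176 at a = 1.3: Pab(L + a)/(6LEI) = 238/EI
  θ_A0 = 356.9/EI,  θ_B0 = 238/EI
Flexibility coefficients: a unit moment at one end gives L/(3EI) there and L/(6EI) at the far end, so f₁₁ = f₂₂ = 2.167/EI and f₁₂ = f₂₁ = 1.083/EI.
Compatibility — zero rotation at each built-in end:
  2.167 M_A + 1.083 M_B = 356.9
  1.083 M_A + 2.167 M_B = 238
Solving the pair gives M_A = 146.4 kN·m and M_B = 36.61 kN·m (hogging).

M_A = 146.4 kN·m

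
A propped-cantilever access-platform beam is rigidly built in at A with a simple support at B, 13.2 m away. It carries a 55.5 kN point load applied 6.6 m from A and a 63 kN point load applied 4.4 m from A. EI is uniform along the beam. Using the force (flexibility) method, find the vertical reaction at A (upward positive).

Choose R_B as the redundant. The primary structure is the cantilever fixed at A.
Downward deflection at the released point B due to the loads:
  point load 55.5 at a = 6.6: Pa²(3L − a)/(6EI) = 13297/EI
  point load 63 at a = 4.4: Pa²(3L − a)/(6EI) = 7155/EI
  δ_0 = 20452/EI
Flexibility coefficient — unit upward force at B: δ_{BB} = L³/(3EI) = 766.7/EI.
Compatibility at B: δ_0 − R_B·δ_{BB} = 0, so R_B = 20452/766.7 = 26.68 kN.
Vertical equilibrium: R_A = ΣP − R_B = 118.5 − 26.68 = 91.82 kN.

R_A = 91.82 kN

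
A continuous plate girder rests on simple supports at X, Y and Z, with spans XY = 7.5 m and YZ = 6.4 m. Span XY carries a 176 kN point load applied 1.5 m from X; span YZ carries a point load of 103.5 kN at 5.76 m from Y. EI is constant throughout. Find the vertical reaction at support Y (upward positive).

R_Y = 69.72 kN

Take M_Y as the redundant. Released structure: two simple spans XY and YZ with a hinge at Y.
Discontinuity in slope at Y on the released structure — sum the simple-span end rotations:
  span XY: point load 176 at a = 1.5: Pab(L + a)/(6LEI) = 316.8/EI
  span YZ: point load 103.5 at a = 5.76: Pab(L + b)/(6LEI) = 69.95/EI
  relative rotation θ_0 = (316.8 + 69.95)/EI = 386.7/EI
A unit hogging moment at Y produces rotation L₁/(3EI) + L₂/(3EI) = 4.633/EI.
Slope continuity at Y: θ_0 = M_Y·4.633/EI, so M_Y = 386.7/4.633 = 83.47 kN·m (hogging).
Span XY, ΣM about X with M_Y applied at Y: R_Y^{XY}·7.5 = 264 + 83.47, so R_Y^{XY} = 46.33 kN and R_X = 176 − 46.33 = 129.7 kN.
Span YZ, ΣM about Z: R_Y^{YZ}·6.4 = 66.24 + 83.47, so R_Y^{YZ} = 23.39 kN and R_Z = 103.5 − 23.39 = 80.11 kN.
R_Y = 46.33 + 23.39 = 69.72 kN.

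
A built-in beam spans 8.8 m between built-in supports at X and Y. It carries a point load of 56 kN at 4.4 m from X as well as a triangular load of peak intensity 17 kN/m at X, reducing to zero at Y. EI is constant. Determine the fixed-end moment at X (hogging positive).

Take the two fixed-end moments M_X, M_Y as redundants; the released structure is the simple span XY.
Simple-span end rotations at X and Y under the given loads:
  at X: point load 56 at a = 4.4: Pab(L + b)/(6LEI) = 271/EI
  at Y: point load 56 at a = 4.4: Pab(L + a)/(6LEI) = 271/EI
  at X: triangular load, peak 17: w₀L³/(45EI) = 257.4/EI
  at Y: triangular load, peak 17: 7w₀L³/(360EI) = 225.3/EI
  θ_X0 = 528.5/EI,  θ_Y0 = 496.3/EI
Flexibility coefficients: a unit moment at one end gives L/(3EI) there and L/(6EI) at the far end, so f₁₁ = f₂₂ = 2.933/EI and f₁₂ = f₂₁ = 1.467/EI.
Compatibility — zero rotation at each built-in end:
  2.933 M_X + 1.467 M_Y = 528.5
  1.467 M_X + 2.933 M_Y = 496.3
Solving the pair gives M_X = 127.4 kN·m and M_Y = 105.5 kN·m (hogging).

M_X = 127.4 kN·m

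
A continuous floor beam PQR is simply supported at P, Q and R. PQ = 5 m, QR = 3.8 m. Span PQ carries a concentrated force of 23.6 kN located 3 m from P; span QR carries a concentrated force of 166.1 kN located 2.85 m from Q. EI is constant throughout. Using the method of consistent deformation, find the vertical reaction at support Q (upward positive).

Insert a hinge at Q; M_Q is the redundant, and each span becomes simply supported.
Discontinuity in slope at Q on the released structure — sum the simple-span end rotations:
  span PQ: point load 23.6 at a = 3: Pab(L + a)/(6LEI) = 37.76/EI
  span QR: point load 166.1 at a = 2.85: Pab(L + b)/(6LEI) = 93.69/EI
  relative rotation θ_0 = (37.76 + 93.69)/EI = 131.5/EI
A unit hogging moment at Q produces rotation L₁/(3EI) + L₂/(3EI) = 2.933/EI.
Slope continuity at Q: θ_0 = M_Q·2.933/EI, so M_Q = 131.5/2.933 = 44.81 kN·m (hogging).
Span PQ, ΣM about P with M_Q applied at Q: R_Q^{PQ}·5 = 70.8 + 44.81, so R_Q^{PQ} = 23.12 kN and R_P = 23.6 − 23.12 = 0.4774 kN.
Span QR, ΣM about R: R_Q^{QR}·3.8 = 157.8 + 44.81, so R_Q^{QR} = 53.32 kN and R_R = 166.1 − 53.32 = 112.8 kN.
R_Q = 23.12 + 53.32 = 76.44 kN.

R_Q = 76.44 kN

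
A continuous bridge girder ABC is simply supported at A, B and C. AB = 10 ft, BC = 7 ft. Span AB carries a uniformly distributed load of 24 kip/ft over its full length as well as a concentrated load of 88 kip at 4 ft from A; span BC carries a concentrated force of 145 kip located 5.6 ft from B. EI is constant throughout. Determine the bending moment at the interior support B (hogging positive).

Insert a hinge at B; M_B is the redundant, and each span becomes simply supported.
Rotations at B on the released spans (each span's end-slope, ×1/EI):
  span AB: UDL 24: wL³/(24EI) = 1000/EI
  span AB: point load 88 at a = 4: Pab(L + a)/(6LEI) = 492.8/EI
  span BC: point load 145 at a = 5.6: Pab(L + b)/(6LEI) = 227.4/EI
  relative rotation θ_0 = (1493 + 227.4)/EI = 1720/EI
A unit hogging moment at B produces rotation L₁/(3EI) + L₂/(3EI) = 5.667/EI.
Compatibility: M_B·(L₁+L₂)/(3EI) = θ_0, giving M_B = 303.6 kip·ft (hogging).

M_B = 303.6 kip·ft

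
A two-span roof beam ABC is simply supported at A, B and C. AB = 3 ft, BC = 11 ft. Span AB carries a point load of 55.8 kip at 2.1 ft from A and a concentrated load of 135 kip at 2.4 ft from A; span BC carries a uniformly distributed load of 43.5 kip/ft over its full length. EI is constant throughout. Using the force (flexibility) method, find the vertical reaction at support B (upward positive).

Insert a hinge at B; M_B is the redundant, and each span becomes simply supported.
Discontinuity in slope at B on the released structure — sum the simple-span end rotations:
  span AB: point load 55.8 at a = 2.1: Pab(L + a)/(6LEI) = 29.88/EI
  span AB: point load 135 at a = 2.4: Pab(L + a)/(6LEI) = 58.32/EI
  span BC: UDL 43.5: wL³/(24EI) = 2412/EI
  relative rotation θ_0 = (88.2 + 2412)/EI = 2501/EI
A unit hogging moment at B produces rotation L₁/(3EI) + L₂/(3EI) = 4.667/EI.
Compatibility: M_B·(L₁+L₂)/(3EI) = θ_0, giving M_B = 535.9 kip·ft (hogging).
Span AB, ΣM about A with M_B applied at B: R_B^{AB}·3 = 441.2 + 535.9, so R_B^{AB} = 325.7 kip and R_A = 190.8 − 325.7 = -134.9 kip.
Span BC, ΣM about C: R_B^{BC}·11 = 2632 + 535.9, so R_B^{BC} = 288 kip and R_C = 478.5 − 288 = 190.5 kip.
R_B = 325.7 + 288 = 613.6 kip.

R_B = 613.6 kip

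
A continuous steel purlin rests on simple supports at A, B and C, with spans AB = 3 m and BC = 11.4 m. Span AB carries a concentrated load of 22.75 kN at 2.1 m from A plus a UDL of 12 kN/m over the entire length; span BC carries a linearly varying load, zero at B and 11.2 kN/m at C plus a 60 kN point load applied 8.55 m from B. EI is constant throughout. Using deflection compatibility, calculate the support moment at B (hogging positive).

Insert a hinge at B; M_B is the redundant, and each span becomes simply supported.
Rotations at B on the released spans (each span's end-slope, ×1/EI):
  span AB: point load 22.75 at a = 2.1: Pab(L + a)/(6LEI) = 12.18/EI
  span AB: UDL 12: wL³/(24EI) = 13.5/EI
  span BC: triangular load, peak 11.2: 7w₀L³/(360EI) = 322.6/EI
  span BC: point load 60 at a = 8.55: Pab(L + b)/(6LEI) = 304.6/EI
  relative rotation θ_0 = (25.68 + 627.2)/EI = 652.9/EI
A unit hogging moment at B produces rotation L₁/(3EI) + L₂/(3EI) = 4.8/EI.
Compatibility: M_B·(L₁+L₂)/(3EI) = θ_0, giving M_B = 136 kN·m (hogging).

M_B = 136 kN·m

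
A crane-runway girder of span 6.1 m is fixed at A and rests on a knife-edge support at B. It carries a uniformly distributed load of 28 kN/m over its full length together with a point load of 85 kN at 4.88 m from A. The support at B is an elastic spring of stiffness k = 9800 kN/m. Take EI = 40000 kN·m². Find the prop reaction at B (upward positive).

R_B = 117.5 kN

Choose R_B as the redundant. The primary structure is the cantilever fixed at A.
Free-end deflection of the primary structure under the applied loading (downward +):
  UDL 28: wL⁴/(8EI) = 4846/EI
  point load 85 at a = 4.88: Pa²(3L − a)/(6EI) = 4528/EI
  δ_0 = 9374/EI
Tip deflection under a unit load at B: L³/(3EI) = 75.66/EI.
With EI = 40000 kN·m²: δ_0 = 0.23434 m and δ_{BB} = 0.001892 m/kN.
Compatibility — the spring shortens by R_B/k under the reaction it provides: δ_0 − R_B·δ_{BB} = R_B/k. With 1/k = 0.000102 m/kN, R_B = δ_0 / (δ_{BB} + 1/k) = 0.23434 / (0.001892 + 0.000102) = 117.5 kN.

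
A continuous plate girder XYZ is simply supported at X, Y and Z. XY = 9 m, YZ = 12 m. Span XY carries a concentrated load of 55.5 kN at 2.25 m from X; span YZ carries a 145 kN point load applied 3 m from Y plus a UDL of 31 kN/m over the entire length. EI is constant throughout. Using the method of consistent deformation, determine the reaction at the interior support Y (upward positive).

Take M_Y as the redundant. Released structure: two simple spans XY and YZ with a hinge at Y.
End slopes at the hinge Y, treating each span as simply supported:
  span XY: point load 55.5 at a = 2.25: Pab(L + a)/(6LEI) = 175.6/EI
  span YZ: point load 145 at a = 3: Pab(L + b)/(6LEI) = 1142/EI
  span YZ: UDL 31: wL³/(24EI) = 2232/EI
  relative rotation θ_0 = (175.6 + 3374)/EI = 3549/EI
A unit hogging moment at Y produces rotation L₁/(3EI) + L₂/(3EI) = 7/EI.
Slope continuity at Y: θ_0 = M_Y·7/EI, so M_Y = 3549/7 = 507.1 kN·m (hogging).
Span XY, ΣM about X with M_Y applied at Y: R_Y^{XY}·9 = 124.9 + 507.1, so R_Y^{XY} = 70.22 kN and R_X = 55.5 − 70.22 = -14.72 kN.
Span YZ, ΣM about Z: R_Y^{YZ}·12 = 3537 + 507.1, so R_Y^{YZ} = 337 kN and R_Z = 517 − 337 = 180 kN.
R_Y = 70.22 + 337 = 407.2 kN.

R_Y = 407.2 kN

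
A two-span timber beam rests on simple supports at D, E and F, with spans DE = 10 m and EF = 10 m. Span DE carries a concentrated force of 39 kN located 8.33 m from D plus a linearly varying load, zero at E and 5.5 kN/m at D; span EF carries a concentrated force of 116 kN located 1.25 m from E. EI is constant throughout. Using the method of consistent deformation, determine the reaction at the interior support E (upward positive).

Release continuity at E by inserting a hinge; the redundant is the internal moment M_E. The primary structure is two simply-supported spans DE and EF.
Discontinuity in slope at E on the released structure — sum the simple-span end rotations:
  span DE: point load 39 at a = 8.33: Pab(L + a)/(6LEI) = 165.7/EI
  span DE: triangular load, peak 5.5: 7w₀L³/(360EI) = 106.9/EI
  span EF: point load 116 at a = 1.25: Pab(L + b)/(6LEI) = 396.5/EI
  relative rotation θ_0 = (272.7 + 396.5)/EI = 669.2/EI
A unit hogging moment at E produces rotation L₁/(3EI) + L₂/(3EI) = 6.667/EI.
Slope continuity at E: θ_0 = M_E·6.667/EI, so M_E = 669.2/6.667 = 100.4 kN·m (hogging).
Span DE, ΣM about D with M_E applied at E: R_E^{DE}·10 = 416.5 + 100.4, so R_E^{DE} = 51.69 kN and R_D = 66.5 − 51.69 = 14.81 kN.
Span EF, ΣM about F: R_E^{EF}·10 = 1015 + 100.4, so R_E^{EF} = 111.5 kN and R_F = 116 − 111.5 = 4.462 kN.
R_E = 51.69 + 111.5 = 163.2 kN.

R_E = 163.2 kN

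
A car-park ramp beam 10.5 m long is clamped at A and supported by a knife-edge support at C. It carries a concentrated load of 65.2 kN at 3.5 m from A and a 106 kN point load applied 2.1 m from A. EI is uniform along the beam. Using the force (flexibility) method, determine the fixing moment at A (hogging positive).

M_A = 287 kN·m

Release the roller at C. Primary structure: cantilever fixed at A.
Deflection at C on the released cantilever, summing each load's contribution:
  point load 65.2 at a = 3.5: Pa²(3L − a)/(6EI) = 3727/EI
  point load 106 at a = 2.1: Pa²(3L − a)/(6EI) = 2291/EI
  δ_0 = 6018/EI
Tip deflection under a unit load at C: L³/(3EI) = 385.9/EI.
The prop prevents deflection at C: R_C = δ_0/δ_{CC} = 6018/385.9 = 15.6 kN.
Moment equilibrium about A: M_A = Σ(load moments about A) − R_C·L = 450.8 − 15.6×10.5 = 287 kN·m.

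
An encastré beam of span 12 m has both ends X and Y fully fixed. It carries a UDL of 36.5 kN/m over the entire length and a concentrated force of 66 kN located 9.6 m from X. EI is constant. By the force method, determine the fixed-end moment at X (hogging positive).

M_X = 463.3 kN·m

Take the two fixed-end moments M_X, M_Y as redundants; the released structure is the simple span XY.
On the primary (simply-supported) span, the end slopes from the loading are:
  at X: UDL 36.5: wL³/(24EI) = 2628/EI
  at Y: UDL 36.5: wL³/(24EI) = 2628/EI
  at X: point load 66 at a = 9.6: Pab(L + b)/(6LEI) = 304.1/EI
  at Y: point load 66 at a = 9.6: Pab(L + a)/(6LEI) = 456.2/EI
  θ_X0 = 2932/EI,  θ_Y0 = 3084/EI
Flexibility coefficients: a unit moment at one end gives L/(3EI) there and L/(6EI) at the far end, so f₁₁ = f₂₂ = 4/EI and f₁₂ = f₂₁ = 2/EI.
Compatibility — zero rotation at each built-in end:
  4 M_X + 2 M_Y = 2932
  2 M_X + 4 M_Y = 3084
Solving the pair gives M_X = 463.3 kN·m and M_Y = 539.4 kN·m (hogging).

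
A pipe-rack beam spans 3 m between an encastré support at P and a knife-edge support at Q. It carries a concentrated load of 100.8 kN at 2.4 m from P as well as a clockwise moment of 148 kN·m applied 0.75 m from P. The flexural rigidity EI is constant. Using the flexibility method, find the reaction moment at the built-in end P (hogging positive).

M_P = 79.91 kN·m

Take the reaction at Q as the redundant and release it; the primary structure is a cantilever fixed at P.
Deflection at Q on the released cantilever, summing each load's contribution:
  point load 100.8 at a = 2.4: Pa²(3L − a)/(6EI) = 638.7/EI
  clockwise couple 148 at a = 0.75: M₀a(2L − a)/(2EI) = 291.4/EI
  δ_0 = 930/EI
Flexibility coefficient — unit upward force at Q: δ_{QQ} = L³/(3EI) = 9/EI.
Compatibility at Q: δ_0 − R_Q·δ_{QQ} = 0, so R_Q = 930/9 = 103.3 kN.
Moment equilibrium about P: M_P = Σ(load moments about P) − R_Q·L = 389.9 − 103.3×3 = 79.91 kN·m.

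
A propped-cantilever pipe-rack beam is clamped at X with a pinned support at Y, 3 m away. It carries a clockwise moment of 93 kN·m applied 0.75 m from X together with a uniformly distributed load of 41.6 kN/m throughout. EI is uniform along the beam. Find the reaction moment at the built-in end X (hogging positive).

M_X = 78.77 kN·m

Release the roller at Y. Primary structure: cantilever fixed at X.
Primary-structure tip deflection at Y by superposition:
  clockwise couple 93 at a = 0.75: M₀a(2L − a)/(2EI) = 183.1/EI
  UDL 41.6: wL⁴/(8EI) = 421.2/EI
  δ_0 = 604.3/EI
Flexibility coefficient — unit upward force at Y: δ_{YY} = L³/(3EI) = 9/EI.
The prop prevents deflection at Y: R_Y = δ_0/δ_{YY} = 604.3/9 = 67.14 kN.
Moment equilibrium about X: M_X = Σ(load moments about X) − R_Y·L = 280.2 − 67.14×3 = 78.77 kN·m.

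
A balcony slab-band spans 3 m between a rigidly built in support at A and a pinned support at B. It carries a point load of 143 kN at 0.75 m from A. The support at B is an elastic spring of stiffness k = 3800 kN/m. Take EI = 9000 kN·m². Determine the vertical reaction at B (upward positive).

Remove the prop at B; the released (primary) structure is a cantilever built in at A.
Free-end deflection of the primary structure under the applied loading (downward +):
  point load 143 at a = 0.75: Pa²(3L − a)/(6EI) = 110.6/EI
Flexibility coefficient — unit upward force at B: δ_{BB} = L³/(3EI) = 9/EI.
With EI = 9000 kN·m²: δ_0 = 0.012289 m and δ_{BB} = 0.001 m/kN.
Compatibility — the spring shortens by R_B/k under the reaction it provides: δ_0 − R_B·δ_{BB} = R_B/k. With 1/k = 0.000263 m/kN, R_B = δ_0 / (δ_{BB} + 1/k) = 0.012289 / (0.001 + 0.000263) = 9.729 kN.

R_B = 9.729 kN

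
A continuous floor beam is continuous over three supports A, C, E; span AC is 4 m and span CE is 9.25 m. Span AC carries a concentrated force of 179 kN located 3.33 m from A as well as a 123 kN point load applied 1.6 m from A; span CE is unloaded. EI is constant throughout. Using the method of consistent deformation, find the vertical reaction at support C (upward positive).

R_C = 217 kN

Release continuity at C by inserting a hinge; the redundant is the internal moment M_C. The primary structure is two simply-supported spans AC and CE.
End slopes at the hinge C, treating each span as simply supported:
  span AC: point load 179 at a = 3.33: Pab(L + a)/(6LEI) = 122/EI
  span AC: point load 123 at a = 1.6: Pab(L + a)/(6LEI) = 110.2/EI
  relative rotation θ_0 = (232.2 + 0)/EI = 232.2/EI
A unit hogging moment at C produces rotation L₁/(3EI) + L₂/(3EI) = 4.417/EI.
Compatibility: M_C·(L₁+L₂)/(3EI) = θ_0, giving M_C = 52.57 kN·m (hogging).
Span AC, ΣM about A with M_C applied at C: R_C^{AC}·4 = 792.9 + 52.57, so R_C^{AC} = 211.4 kN and R_A = 302 − 211.4 = 90.64 kN.
Span CE, ΣM about E: R_C^{CE}·9.25 = 0 + 52.57, so R_C^{CE} = 5.683 kN and R_E = 0 − 5.683 = -5.683 kN.
R_C = 211.4 + 5.683 = 217 kN.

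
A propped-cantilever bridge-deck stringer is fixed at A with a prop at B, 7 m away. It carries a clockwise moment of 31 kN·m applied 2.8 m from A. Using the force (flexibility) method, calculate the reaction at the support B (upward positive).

Release the roller at B. Primary structure: cantilever fixed at A.
Deflection at B on the released cantilever, summing each load's contribution:
  clockwise couple 31 at a = 2.8: M₀a(2L − a)/(2EI) = 486.1/EI
Tip deflection under a unit load at B: L³/(3EI) = 114.3/EI.
Compatibility at B: δ_0 − R_B·δ_{BB} = 0, so R_B = 486.1/114.3 = 4.251 kN.

R_B = 4.251 kN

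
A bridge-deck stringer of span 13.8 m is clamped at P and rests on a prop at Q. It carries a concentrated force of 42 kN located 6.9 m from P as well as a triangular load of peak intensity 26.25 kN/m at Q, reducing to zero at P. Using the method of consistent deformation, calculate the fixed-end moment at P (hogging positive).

M_P = 400.3 kN·m

Release the roller at Q. Primary structure: cantilever fixed at P.
Downward deflection at the released point Q due to the loads:
  point load 42 at a = 6.9: Pa²(3L − a)/(6EI) = 11498/EI
  triangular load, peak 26.25 at the free end: 11w₀L⁴/(120EI) = 87268/EI
  δ_0 = 98766/EI
Flexibility coefficient — unit upward force at Q: δ_{QQ} = L³/(3EI) = 876/EI.
Compatibility at Q: δ_0 − R_Q·δ_{QQ} = 0, so R_Q = 98766/876 = 112.7 kN.
Moment equilibrium about P: M_P = Σ(load moments about P) − R_Q·L = 1956 − 112.7×13.8 = 400.3 kN·m.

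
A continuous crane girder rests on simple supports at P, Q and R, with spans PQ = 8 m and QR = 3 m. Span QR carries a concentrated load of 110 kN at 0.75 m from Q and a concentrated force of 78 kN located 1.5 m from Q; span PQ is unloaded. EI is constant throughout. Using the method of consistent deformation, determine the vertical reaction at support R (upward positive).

R_R = 57.59 kN

Insert a hinge at Q; M_Q is the redundant, and each span becomes simply supported.
Rotations at Q on the released spans (each span's end-slope, ×1/EI):
  span QR: point load 110 at a = 0.75: Pab(L + b)/(6LEI) = 54.14/EI
  span QR: point load 78 at a = 1.5: Pab(L + b)/(6LEI) = 43.88/EI
  relative rotation θ_0 = (0 + 98.02)/EI = 98.02/EI
A unit hogging moment at Q produces rotation L₁/(3EI) + L₂/(3EI) = 3.667/EI.
Compatibility: M_Q·(L₁+L₂)/(3EI) = θ_0, giving M_Q = 26.73 kN·m (hogging).
Span QR, ΣM about R: R_Q^{QR}·3 = 364.5 + 26.73, so R_Q^{QR} = 130.4 kN and R_R = 188 − 130.4 = 57.59 kN.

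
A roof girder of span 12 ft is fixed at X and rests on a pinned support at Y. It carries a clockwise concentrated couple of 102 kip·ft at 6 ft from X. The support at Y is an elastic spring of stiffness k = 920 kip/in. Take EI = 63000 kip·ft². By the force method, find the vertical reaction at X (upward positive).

R_X = -9.469 kip

Release the roller at Y. Primary structure: cantilever fixed at X.
Downward deflection at the released point Y due to the loads:
  clockwise couple 102 at a = 6: M₀a(2L − a)/(2EI) = 5508/EI
Flexibility coefficient — unit upward force at Y: δ_{YY} = L³/(3EI) = 576/EI.
With EI = 63000 kip·ft²: δ_0 = 0.087429 ft and δ_{YY} = 0.009143 ft/kip.
Compatibility — the spring shortens by R_Y/k under the reaction it provides: δ_0 − R_Y·δ_{YY} = R_Y/k. With 1/k = 1/(920×12) ft/kip = 0.000091 ft/kip, R_Y = δ_0 / (δ_{YY} + 1/k) = 0.087429 / (0.009143 + 0.000091) = 9.469 kip.
Vertical equilibrium: R_X = ΣP − R_Y = 0 − 9.469 = -9.469 kip.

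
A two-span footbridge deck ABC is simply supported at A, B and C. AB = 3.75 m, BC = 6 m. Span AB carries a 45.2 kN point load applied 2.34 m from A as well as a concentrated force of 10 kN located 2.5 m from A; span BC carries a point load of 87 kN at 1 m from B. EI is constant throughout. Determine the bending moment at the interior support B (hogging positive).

M_B = 55.99 kN·m

Release continuity at B by inserting a hinge; the redundant is the internal moment M_B. The primary structure is two simply-supported spans AB and BC.
Rotations at B on the released spans (each span's end-slope, ×1/EI):
  span AB: point load 45.2 at a = 2.34: Pab(L + a)/(6LEI) = 40.37/EI
  span AB: point load 10 at a = 2.5: Pab(L + a)/(6LEI) = 8.681/EI
  span BC: point load 87 at a = 1: Pab(L + b)/(6LEI) = 132.9/EI
  relative rotation θ_0 = (49.05 + 132.9)/EI = 182/EI
A unit hogging moment at B produces rotation L₁/(3EI) + L₂/(3EI) = 3.25/EI.
Slope continuity at B: θ_0 = M_B·3.25/EI, so M_B = 182/3.25 = 55.99 kN·m (hogging).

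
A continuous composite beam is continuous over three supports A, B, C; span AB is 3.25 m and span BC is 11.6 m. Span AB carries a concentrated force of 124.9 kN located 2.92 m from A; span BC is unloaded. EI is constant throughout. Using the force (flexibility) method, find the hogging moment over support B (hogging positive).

Insert a hinge at B; M_B is the redundant, and each span becomes simply supported.
Rotations at B on the released spans (each span's end-slope, ×1/EI):
  span AB: point load 124.9 at a = 2.92: Pab(L + a)/(6LEI) = 38.08/EI
  relative rotation θ_0 = (38.08 + 0)/EI = 38.08/EI
A unit hogging moment at B produces rotation L₁/(3EI) + L₂/(3EI) = 4.95/EI.
Slope continuity at B: θ_0 = M_B·4.95/EI, so M_B = 38.08/4.95 = 7.693 kN·m (hogging).

M_B = 7.693 kN·m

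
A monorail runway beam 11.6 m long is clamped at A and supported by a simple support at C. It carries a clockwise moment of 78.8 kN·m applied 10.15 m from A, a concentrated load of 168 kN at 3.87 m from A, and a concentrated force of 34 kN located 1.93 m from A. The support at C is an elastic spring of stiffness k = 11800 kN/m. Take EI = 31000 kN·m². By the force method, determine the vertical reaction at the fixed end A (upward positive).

R_A = 165.9 kN

Release the roller at C. Primary structure: cantilever fixed at A.
Free-end deflection of the primary structure under the applied loading (downward +):
  clockwise couple 78.8 at a = 10.15: M₀a(2L − a)/(2EI) = 5219/EI
  point load 168 at a = 3.87: Pa²(3L − a)/(6EI) = 12971/EI
  point load 34 at a = 1.93: Pa²(3L − a)/(6EI) = 693.8/EI
  δ_0 = 18883/EI
Flexibility coefficient — unit upward force at C: δ_{CC} = L³/(3EI) = 520.3/EI.
With EI = 31000 kN·m²: δ_0 = 0.60914 m and δ_{CC} = 0.016784 m/kN.
Compatibility — the spring shortens by R_C/k under the reaction it provides: δ_0 − R_C·δ_{CC} = R_C/k. With 1/k = 0.000085 m/kN, R_C = δ_0 / (δ_{CC} + 1/k) = 0.60914 / (0.016784 + 0.000085) = 36.11 kN.
Vertical equilibrium: R_A = ΣP − R_C = 202 − 36.11 = 165.9 kN.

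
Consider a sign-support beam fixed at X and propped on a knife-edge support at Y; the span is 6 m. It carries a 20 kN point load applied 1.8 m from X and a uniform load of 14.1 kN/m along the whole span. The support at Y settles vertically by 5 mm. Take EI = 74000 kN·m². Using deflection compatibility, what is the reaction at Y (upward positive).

Take the reaction at Y as the redundant and release it; the primary structure is a cantilever fixed at X.
Downward deflection at the released point Y due to the loads:
  point load 20 at a = 1.8: Pa²(3L − a)/(6EI) = 175/EI
  UDL 14.1: wL⁴/(8EI) = 2284/EI
  δ_0 = 2459/EI
Flexibility coefficient — unit upward force at Y: δ_{YY} = L³/(3EI) = 72/EI.
With EI = 74000 kN·m²: δ_0 = 0.033232 m and δ_{YY} = 0.000973 m/kN.
Compatibility — the beam at Y must follow the support down by 0.005 m: δ_0 − R_Y·δ_{YY} = 0.005, so R_Y = (0.033232 − 0.005)/0.000973 = 29.02 kN.

R_Y = 29.02 kN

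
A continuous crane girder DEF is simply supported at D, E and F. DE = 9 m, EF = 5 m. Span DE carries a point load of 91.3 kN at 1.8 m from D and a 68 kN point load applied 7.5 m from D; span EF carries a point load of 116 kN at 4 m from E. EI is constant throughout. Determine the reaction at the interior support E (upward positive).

R_E = 135.7 kN

Take M_E as the redundant. Released structure: two simple spans DE and EF with a hinge at E.
Discontinuity in slope at E on the released structure — sum the simple-span end rotations:
  span DE: point load 91.3 at a = 1.8: Pab(L + a)/(6LEI) = 236.6/EI
  span DE: point load 68 at a = 7.5: Pab(L + a)/(6LEI) = 233.8/EI
  span EF: point load 116 at a = 4: Pab(L + b)/(6LEI) = 92.8/EI
  relative rotation θ_0 = (470.4 + 92.8)/EI = 563.2/EI
A unit hogging moment at E produces rotation L₁/(3EI) + L₂/(3EI) = 4.667/EI.
Compatibility: M_E·(L₁+L₂)/(3EI) = θ_0, giving M_E = 120.7 kN·m (hogging).
Span DE, ΣM about D with M_E applied at E: R_E^{DE}·9 = 674.3 + 120.7, so R_E^{DE} = 88.34 kN and R_D = 159.3 − 88.34 = 70.96 kN.
Span EF, ΣM about F: R_E^{EF}·5 = 116 + 120.7, so R_E^{EF} = 47.34 kN and R_F = 116 − 47.34 = 68.66 kN.
R_E = 88.34 + 47.34 = 135.7 kN.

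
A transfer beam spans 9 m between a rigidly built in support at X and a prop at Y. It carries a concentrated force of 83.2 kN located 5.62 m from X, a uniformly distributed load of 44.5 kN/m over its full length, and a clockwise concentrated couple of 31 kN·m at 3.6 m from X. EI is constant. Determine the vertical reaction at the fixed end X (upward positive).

R_X = 291.7 kN

Release the roller at Y. Primary structure: cantilever fixed at X.
Free-end deflection of the primary structure under the applied loading (downward +):
  point load 83.2 at a = 5.62: Pa²(3L − a)/(6EI) = 9364/EI
  UDL 44.5: wL⁴/(8EI) = 36496/EI
  clockwise couple 31 at a = 3.6: M₀a(2L − a)/(2EI) = 803.5/EI
  δ_0 = 46663/EI
Flexibility coefficient — unit upward force at Y: δ_{YY} = L³/(3EI) = 243/EI.
Compatibility at Y: δ_0 − R_Y·δ_{YY} = 0, so R_Y = 46663/243 = 192 kN.
Vertical equilibrium: R_X = ΣP − R_Y = 483.7 − 192 = 291.7 kN.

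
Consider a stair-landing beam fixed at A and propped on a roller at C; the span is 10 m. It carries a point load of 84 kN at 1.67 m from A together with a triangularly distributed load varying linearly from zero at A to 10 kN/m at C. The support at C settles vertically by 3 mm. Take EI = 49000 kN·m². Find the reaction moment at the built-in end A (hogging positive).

M_A = 169.8 kN·m

Remove the prop at C; the released (primary) structure is a cantilever built in at A.
Free-end deflection of the primary structure under the applied loading (downward +):
  point load 84 at a = 1.67: Pa²(3L − a)/(6EI) = 1106/EI
  triangular load, peak 10 at the free end: 11w₀L⁴/(120EI) = 9167/EI
  δ_0 = 10273/EI
Tip deflection under a unit load at C: L³/(3EI) = 333.3/EI.
With EI = 49000 kN·m²: δ_0 = 0.20965 m and δ_{CC} = 0.006803 m/kN.
Compatibility — the beam at C must follow the support down by 0.003 m: δ_0 − R_C·δ_{CC} = 0.003, so R_C = (0.20965 − 0.003)/0.006803 = 30.38 kN.
Moment equilibrium about A: M_A = Σ(load moments about A) − R_C·L = 473.6 − 30.38×10 = 169.8 kN·m.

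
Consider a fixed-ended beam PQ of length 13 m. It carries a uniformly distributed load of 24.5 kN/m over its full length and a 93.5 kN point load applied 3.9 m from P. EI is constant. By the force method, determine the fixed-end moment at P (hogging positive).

M_P = 523.7 kN·m

Release both end moments; the primary structure is a simply-supported span PQ with redundants M_P and M_Q.
Simple-span end rotations at P and Q under the given loads:
  at P: UDL 24.5: wL³/(24EI) = 2243/EI
  at Q: UDL 24.5: wL³/(24EI) = 2243/EI
  at P: point load 93.5 at a = 3.9: Pab(L + b)/(6LEI) = 940.2/EI
  at Q: point load 93.5 at a = 3.9: Pab(L + a)/(6LEI) = 719/EI
  θ_P0 = 3183/EI,  θ_Q0 = 2962/EI
Flexibility coefficients: a unit moment at one end gives L/(3EI) there and L/(6EI) at the far end, so f₁₁ = f₂₂ = 4.333/EI and f₁₂ = f₂₁ = 2.167/EI.
Compatibility — zero rotation at each built-in end:
  4.333 M_P + 2.167 M_Q = 3183
  2.167 M_P + 4.333 M_Q = 2962
Solving the pair gives M_P = 523.7 kN·m and M_Q = 421.6 kN·m (hogging).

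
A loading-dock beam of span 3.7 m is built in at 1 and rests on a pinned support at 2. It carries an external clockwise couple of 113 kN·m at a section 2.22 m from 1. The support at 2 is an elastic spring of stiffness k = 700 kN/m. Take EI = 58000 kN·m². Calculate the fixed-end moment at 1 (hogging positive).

Release the roller at 2. Primary structure: cantilever fixed at 1.
Deflection at 2 on the released cantilever, summing each load's contribution:
  clockwise couple 113 at a = 2.22: M₀a(2L − a)/(2EI) = 649.7/EI
Tip deflection under a unit load at 2: L³/(3EI) = 16.88/EI.
With EI = 58000 kN·m²: δ_0 = 0.011202 m and δ_{22} = 0.000291 m/kN.
Compatibility — the spring shortens by R_2/k under the reaction it provides: δ_0 − R_2·δ_{22} = R_2/k. With 1/k = 0.001429 m/kN, R_2 = δ_0 / (δ_{22} + 1/k) = 0.011202 / (0.000291 + 0.001429) = 6.514 kN.
Moment equilibrium about 1: M_1 = Σ(load moments about 1) − R_2·L = 113 − 6.514×3.7 = 88.9 kN·m.

M_1 = 88.9 kN·m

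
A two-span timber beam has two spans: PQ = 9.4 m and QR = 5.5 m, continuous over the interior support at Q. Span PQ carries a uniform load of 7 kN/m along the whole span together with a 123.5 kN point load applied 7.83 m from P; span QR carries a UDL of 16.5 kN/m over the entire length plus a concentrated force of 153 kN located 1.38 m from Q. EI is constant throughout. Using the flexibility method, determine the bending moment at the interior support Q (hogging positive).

Release continuity at Q by inserting a hinge; the redundant is the internal moment M_Q. The primary structure is two simply-supported spans PQ and QR.
Discontinuity in slope at Q on the released structure — sum the simple-span end rotations:
  span PQ: UDL 7: wL³/(24EI) = 242.3/EI
  span PQ: point load 123.5 at a = 7.83: Pab(L + a)/(6LEI) = 463.8/EI
  span QR: UDL 16.5: wL³/(24EI) = 114.4/EI
  span QR: point load 153 at a = 1.38: Pab(L + b)/(6LEI) = 253.6/EI
  relative rotation θ_0 = (706.1 + 368)/EI = 1074/EI
A unit hogging moment at Q produces rotation L₁/(3EI) + L₂/(3EI) = 4.967/EI.
Slope continuity at Q: θ_0 = M_Q·4.967/EI, so M_Q = 1074/4.967 = 216.2 kN·m (hogging).

M_Q = 216.2 kN·m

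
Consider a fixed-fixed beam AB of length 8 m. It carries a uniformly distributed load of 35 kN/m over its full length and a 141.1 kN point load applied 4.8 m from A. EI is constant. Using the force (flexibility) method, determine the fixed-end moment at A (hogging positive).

M_A = 295 kN·m

Release both end moments; the primary structure is a simply-supported span AB with redundants M_A and M_B.
End rotations of the released simple span under the applied load (×1/EI):
  at A: UDL 35: wL³/(24EI) = 746.7/EI
  at B: UDL 35: wL³/(24EI) = 746.7/EI
  at A: point load 141.1 at a = 4.8: Pab(L + b)/(6LEI) = 505.7/EI
  at B: point load 141.1 at a = 4.8: Pab(L + a)/(6LEI) = 577.9/EI
  θ_A0 = 1252/EI,  θ_B0 = 1325/EI
Flexibility coefficients: a unit moment at one end gives L/(3EI) there and L/(6EI) at the far end, so f₁₁ = f₂₂ = 2.667/EI and f₁₂ = f₂₁ = 1.333/EI.
Compatibility — zero rotation at each built-in end:
  2.667 M_A + 1.333 M_B = 1252
  1.333 M_A + 2.667 M_B = 1325
Solving the pair gives M_A = 295 kN·m and M_B = 349.2 kN·m (hogging).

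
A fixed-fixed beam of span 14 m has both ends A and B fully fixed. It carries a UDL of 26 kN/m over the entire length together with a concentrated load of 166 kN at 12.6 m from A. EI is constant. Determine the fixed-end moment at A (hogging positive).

M_A = 445.6 kN·m

Release both end moments; the primary structure is a simply-supported span AB with redundants M_A and M_B.
On the primary (simply-supported) span, the end slopes from the loading are:
  at A: UDL 26: wL³/(24EI) = 2973/EI
  at B: UDL 26: wL³/(24EI) = 2973/EI
  at A: point load 166 at a = 12.6: Pab(L + b)/(6LEI) = 536.8/EI
  at B: point load 166 at a = 12.6: Pab(L + a)/(6LEI) = 927.3/EI
  θ_A0 = 3510/EI,  θ_B0 = 3900/EI
Flexibility coefficients: a unit moment at one end gives L/(3EI) there and L/(6EI) at the far end, so f₁₁ = f₂₂ = 4.667/EI and f₁₂ = f₂₁ = 2.333/EI.
Compatibility — zero rotation at each built-in end:
  4.667 M_A + 2.333 M_B = 3510
  2.333 M_A + 4.667 M_B = 3900
Solving the pair gives M_A = 445.6 kN·m and M_B = 612.9 kN·m (hogging).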